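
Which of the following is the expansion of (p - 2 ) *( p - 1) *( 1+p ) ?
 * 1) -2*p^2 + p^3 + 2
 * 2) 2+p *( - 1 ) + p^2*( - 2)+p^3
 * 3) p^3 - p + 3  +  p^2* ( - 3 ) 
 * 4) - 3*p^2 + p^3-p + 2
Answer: 2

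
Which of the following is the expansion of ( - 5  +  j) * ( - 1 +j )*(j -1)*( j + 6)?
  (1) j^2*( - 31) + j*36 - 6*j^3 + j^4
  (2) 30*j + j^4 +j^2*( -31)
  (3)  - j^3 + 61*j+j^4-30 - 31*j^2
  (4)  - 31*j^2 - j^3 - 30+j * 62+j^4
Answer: 3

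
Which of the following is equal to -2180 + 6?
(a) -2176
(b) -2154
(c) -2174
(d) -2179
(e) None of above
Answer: c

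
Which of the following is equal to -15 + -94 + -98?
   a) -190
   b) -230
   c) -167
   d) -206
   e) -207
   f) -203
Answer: e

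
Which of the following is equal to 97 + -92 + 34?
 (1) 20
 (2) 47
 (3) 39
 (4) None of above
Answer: 3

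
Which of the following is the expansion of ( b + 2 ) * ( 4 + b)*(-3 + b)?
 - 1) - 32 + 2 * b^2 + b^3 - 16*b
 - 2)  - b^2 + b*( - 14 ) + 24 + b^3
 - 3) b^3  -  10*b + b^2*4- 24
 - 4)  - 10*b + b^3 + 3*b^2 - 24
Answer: 4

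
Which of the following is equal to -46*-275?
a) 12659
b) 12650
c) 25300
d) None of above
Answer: b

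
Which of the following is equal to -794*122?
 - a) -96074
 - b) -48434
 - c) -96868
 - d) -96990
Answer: c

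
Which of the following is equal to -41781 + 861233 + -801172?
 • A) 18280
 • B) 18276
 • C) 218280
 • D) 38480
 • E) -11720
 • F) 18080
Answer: A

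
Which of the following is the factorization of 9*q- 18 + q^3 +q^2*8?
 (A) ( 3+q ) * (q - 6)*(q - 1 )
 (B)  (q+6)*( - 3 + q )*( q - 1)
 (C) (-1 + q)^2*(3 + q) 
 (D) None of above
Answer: D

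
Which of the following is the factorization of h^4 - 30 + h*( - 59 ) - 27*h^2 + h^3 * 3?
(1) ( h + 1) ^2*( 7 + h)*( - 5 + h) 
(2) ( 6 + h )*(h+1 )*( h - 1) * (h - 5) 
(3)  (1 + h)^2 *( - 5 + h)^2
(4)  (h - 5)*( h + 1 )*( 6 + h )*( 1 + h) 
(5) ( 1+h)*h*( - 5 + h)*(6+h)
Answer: 4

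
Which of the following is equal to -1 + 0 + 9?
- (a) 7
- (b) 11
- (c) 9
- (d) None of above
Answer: d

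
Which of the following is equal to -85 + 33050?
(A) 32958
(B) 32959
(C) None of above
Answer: C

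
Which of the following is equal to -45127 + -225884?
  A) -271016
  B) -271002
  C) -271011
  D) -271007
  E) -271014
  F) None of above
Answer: C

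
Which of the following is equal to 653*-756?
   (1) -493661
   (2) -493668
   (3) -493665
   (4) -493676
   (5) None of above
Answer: 2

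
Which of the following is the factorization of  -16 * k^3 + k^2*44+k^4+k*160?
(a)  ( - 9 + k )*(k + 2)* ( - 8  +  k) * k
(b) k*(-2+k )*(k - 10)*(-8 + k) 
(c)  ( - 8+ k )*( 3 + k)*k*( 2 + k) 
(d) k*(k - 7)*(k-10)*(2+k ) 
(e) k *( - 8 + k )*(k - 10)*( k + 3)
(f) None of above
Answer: f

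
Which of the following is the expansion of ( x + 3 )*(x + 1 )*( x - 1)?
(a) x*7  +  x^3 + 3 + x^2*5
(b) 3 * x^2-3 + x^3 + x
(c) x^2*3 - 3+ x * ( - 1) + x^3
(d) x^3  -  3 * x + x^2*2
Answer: c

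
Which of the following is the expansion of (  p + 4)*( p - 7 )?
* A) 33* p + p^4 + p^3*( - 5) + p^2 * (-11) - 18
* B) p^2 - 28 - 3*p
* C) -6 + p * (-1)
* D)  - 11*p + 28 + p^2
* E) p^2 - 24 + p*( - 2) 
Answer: B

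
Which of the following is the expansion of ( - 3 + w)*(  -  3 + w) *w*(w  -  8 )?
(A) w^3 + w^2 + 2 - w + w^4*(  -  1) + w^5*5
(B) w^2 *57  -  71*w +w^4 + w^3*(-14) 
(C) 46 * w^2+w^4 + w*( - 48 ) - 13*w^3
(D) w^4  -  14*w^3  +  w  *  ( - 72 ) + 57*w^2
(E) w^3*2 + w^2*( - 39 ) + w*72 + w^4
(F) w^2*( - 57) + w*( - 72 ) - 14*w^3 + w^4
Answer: D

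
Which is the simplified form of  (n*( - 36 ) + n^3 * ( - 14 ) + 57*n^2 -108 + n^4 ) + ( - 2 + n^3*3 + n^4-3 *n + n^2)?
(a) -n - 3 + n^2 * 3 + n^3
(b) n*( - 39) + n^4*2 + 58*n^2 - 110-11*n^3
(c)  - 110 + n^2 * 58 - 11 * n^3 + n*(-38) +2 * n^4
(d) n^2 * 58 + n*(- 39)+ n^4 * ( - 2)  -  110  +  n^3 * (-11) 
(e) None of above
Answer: b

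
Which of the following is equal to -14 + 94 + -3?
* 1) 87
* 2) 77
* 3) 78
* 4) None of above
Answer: 2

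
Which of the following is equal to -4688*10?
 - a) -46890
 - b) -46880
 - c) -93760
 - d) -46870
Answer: b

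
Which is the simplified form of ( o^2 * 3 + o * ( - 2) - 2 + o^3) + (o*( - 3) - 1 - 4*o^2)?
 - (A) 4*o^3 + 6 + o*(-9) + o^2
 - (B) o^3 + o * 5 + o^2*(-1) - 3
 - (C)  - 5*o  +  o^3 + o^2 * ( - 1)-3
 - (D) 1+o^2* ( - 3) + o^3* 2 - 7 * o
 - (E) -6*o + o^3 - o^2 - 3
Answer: C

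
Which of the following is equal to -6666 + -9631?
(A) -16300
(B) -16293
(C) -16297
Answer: C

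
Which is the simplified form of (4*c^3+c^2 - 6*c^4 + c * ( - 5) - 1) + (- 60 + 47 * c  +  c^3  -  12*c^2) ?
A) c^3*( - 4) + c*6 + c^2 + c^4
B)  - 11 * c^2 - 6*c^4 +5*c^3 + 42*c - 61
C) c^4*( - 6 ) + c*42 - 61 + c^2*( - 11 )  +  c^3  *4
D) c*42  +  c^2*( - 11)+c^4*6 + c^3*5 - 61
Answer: B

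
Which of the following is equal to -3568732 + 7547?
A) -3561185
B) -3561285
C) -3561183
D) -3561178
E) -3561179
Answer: A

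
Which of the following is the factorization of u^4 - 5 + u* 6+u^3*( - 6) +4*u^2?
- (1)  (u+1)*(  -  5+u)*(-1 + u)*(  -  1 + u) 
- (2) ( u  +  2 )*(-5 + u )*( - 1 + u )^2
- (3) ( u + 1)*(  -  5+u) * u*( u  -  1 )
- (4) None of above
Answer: 1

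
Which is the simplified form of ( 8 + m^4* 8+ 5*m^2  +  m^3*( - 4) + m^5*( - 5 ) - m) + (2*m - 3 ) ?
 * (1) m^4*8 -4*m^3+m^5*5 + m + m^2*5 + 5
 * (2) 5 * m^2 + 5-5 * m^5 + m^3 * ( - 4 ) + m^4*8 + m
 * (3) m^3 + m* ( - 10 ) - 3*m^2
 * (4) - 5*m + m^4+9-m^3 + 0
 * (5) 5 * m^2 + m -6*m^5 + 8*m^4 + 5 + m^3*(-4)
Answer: 2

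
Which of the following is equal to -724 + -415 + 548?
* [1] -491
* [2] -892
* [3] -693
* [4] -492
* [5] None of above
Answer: 5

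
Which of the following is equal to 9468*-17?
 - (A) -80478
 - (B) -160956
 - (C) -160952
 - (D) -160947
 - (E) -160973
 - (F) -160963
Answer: B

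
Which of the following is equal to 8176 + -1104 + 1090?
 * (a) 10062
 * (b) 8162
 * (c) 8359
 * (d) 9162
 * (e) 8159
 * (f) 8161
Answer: b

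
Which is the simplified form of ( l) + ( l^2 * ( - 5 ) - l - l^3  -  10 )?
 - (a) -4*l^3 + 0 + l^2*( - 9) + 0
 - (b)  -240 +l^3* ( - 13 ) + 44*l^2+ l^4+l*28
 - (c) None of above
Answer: c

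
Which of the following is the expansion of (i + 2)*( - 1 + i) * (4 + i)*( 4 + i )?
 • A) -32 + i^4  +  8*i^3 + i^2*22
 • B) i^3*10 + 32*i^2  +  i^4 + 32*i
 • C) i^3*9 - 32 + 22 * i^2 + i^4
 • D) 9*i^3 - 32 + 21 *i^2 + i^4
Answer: C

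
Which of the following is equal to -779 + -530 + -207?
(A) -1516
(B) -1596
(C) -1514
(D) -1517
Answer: A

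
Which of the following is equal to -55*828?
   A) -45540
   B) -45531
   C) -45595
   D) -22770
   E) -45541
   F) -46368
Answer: A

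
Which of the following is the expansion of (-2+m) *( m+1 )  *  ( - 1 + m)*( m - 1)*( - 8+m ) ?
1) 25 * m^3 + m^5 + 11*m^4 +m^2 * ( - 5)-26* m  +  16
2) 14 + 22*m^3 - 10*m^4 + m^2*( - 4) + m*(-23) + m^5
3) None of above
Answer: 3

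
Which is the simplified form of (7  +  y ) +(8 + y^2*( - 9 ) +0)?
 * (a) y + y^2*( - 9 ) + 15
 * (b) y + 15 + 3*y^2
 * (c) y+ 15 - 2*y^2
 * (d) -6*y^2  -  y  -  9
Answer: a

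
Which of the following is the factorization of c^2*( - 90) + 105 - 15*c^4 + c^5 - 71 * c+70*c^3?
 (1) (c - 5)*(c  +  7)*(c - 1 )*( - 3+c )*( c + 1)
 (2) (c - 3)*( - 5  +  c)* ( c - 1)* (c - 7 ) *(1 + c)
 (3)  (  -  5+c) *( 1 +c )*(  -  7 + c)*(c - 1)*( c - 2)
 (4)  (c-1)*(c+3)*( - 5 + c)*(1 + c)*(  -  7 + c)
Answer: 2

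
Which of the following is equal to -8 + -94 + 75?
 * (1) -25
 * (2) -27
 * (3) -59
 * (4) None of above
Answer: 2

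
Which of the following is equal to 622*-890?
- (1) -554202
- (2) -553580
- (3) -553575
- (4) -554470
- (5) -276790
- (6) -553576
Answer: 2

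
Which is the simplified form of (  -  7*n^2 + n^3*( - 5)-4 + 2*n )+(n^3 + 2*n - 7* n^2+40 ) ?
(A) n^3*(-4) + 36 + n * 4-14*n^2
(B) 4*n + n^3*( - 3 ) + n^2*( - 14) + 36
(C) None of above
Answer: A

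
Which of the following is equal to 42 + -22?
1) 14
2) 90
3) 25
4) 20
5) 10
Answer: 4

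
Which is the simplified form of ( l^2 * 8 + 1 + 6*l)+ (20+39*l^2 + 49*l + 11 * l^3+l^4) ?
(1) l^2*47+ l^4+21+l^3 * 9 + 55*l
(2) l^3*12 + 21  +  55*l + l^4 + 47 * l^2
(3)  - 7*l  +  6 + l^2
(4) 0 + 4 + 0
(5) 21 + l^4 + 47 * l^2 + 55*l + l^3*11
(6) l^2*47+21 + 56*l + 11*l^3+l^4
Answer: 5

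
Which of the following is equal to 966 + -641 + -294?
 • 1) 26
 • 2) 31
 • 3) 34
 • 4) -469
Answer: 2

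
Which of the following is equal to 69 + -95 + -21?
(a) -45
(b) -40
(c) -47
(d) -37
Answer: c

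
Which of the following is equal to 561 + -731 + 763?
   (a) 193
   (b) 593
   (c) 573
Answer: b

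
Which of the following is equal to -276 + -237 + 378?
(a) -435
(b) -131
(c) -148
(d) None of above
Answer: d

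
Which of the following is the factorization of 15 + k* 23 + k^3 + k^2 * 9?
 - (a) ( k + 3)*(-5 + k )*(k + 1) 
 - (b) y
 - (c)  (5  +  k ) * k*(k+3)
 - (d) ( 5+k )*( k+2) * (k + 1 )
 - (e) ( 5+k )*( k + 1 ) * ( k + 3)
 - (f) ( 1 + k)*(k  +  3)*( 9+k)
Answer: e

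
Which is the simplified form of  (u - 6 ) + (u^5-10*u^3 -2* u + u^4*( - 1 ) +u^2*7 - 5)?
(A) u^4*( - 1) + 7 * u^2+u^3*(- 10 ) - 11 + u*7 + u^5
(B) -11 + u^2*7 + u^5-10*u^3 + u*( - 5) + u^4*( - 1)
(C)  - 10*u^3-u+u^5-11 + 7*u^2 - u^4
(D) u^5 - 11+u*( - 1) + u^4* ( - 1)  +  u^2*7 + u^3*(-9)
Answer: C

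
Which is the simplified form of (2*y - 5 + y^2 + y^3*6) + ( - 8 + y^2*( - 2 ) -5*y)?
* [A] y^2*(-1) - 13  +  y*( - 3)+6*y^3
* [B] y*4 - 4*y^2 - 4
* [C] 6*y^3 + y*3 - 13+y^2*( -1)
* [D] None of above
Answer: A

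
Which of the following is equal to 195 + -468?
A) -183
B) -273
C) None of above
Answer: B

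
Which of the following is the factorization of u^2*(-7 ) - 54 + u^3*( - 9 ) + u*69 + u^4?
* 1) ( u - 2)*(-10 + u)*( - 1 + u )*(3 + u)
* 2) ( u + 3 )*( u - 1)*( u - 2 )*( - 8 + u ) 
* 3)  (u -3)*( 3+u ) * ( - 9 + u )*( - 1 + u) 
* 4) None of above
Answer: 4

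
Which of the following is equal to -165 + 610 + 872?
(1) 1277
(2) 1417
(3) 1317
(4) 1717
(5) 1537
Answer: 3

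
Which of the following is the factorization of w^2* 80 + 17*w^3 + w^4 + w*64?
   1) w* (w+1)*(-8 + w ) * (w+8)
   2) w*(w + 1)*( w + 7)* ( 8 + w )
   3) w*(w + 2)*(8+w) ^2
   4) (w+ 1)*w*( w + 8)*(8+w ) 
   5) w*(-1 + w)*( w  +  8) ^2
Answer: 4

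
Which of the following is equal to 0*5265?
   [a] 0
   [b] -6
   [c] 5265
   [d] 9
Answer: a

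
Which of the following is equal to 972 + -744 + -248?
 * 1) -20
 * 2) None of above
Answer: 1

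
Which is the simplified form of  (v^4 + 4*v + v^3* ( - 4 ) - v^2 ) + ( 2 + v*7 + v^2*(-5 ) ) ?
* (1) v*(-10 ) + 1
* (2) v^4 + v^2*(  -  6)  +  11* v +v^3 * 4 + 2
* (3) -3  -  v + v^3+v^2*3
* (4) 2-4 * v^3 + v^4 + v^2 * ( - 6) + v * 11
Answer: 4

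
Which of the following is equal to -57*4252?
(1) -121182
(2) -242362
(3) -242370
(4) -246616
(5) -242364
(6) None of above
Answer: 5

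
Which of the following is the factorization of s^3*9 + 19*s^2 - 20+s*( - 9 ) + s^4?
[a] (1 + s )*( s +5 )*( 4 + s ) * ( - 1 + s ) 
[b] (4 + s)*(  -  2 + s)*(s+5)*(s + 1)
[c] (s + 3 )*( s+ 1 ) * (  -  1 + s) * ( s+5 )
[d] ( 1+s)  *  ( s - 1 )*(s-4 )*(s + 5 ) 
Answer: a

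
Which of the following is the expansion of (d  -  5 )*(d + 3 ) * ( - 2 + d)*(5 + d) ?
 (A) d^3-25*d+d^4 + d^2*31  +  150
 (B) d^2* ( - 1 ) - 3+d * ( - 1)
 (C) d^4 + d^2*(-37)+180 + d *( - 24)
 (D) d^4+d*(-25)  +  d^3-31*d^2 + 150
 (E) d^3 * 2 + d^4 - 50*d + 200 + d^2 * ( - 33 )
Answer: D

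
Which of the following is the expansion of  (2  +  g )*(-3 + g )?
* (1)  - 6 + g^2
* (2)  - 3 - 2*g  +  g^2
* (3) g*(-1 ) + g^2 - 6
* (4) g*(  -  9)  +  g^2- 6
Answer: 3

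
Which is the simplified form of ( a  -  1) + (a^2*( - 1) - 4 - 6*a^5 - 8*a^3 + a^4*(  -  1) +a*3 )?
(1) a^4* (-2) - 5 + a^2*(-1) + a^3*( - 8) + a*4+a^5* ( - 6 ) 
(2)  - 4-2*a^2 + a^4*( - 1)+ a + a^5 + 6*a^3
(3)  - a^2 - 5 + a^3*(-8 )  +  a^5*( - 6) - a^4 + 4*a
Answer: 3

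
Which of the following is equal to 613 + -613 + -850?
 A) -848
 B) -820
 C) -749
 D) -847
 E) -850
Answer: E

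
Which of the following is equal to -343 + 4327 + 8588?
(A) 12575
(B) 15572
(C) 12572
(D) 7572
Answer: C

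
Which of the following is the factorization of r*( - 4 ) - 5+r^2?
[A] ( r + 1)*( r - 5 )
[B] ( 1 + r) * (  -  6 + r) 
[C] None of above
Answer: A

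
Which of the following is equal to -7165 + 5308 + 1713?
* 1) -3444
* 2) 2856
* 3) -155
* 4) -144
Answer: 4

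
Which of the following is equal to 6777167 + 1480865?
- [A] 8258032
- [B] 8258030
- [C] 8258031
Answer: A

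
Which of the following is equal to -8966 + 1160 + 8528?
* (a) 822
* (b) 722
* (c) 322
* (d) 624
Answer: b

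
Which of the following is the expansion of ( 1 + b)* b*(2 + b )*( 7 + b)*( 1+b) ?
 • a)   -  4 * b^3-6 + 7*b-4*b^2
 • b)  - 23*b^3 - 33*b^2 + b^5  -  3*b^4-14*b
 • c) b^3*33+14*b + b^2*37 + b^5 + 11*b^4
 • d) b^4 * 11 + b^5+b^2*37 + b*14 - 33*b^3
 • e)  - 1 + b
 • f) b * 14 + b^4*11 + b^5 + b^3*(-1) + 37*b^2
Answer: c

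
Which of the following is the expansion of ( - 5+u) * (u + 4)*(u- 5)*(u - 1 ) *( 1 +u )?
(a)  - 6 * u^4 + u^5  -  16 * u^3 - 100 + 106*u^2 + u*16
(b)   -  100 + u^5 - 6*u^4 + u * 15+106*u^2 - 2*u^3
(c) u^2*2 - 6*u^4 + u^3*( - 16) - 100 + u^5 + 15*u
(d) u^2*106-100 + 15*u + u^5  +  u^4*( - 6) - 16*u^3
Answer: d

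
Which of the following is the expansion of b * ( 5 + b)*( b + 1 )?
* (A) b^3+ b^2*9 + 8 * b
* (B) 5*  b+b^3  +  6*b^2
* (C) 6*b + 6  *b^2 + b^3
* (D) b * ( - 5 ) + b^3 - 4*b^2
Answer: B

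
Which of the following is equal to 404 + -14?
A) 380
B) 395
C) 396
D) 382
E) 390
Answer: E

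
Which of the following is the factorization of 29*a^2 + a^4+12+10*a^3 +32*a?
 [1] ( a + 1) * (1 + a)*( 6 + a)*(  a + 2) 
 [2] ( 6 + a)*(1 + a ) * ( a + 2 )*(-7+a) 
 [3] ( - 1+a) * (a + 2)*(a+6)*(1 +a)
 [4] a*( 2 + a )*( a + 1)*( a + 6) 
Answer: 1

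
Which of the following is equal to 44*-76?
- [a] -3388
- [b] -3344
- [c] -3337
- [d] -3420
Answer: b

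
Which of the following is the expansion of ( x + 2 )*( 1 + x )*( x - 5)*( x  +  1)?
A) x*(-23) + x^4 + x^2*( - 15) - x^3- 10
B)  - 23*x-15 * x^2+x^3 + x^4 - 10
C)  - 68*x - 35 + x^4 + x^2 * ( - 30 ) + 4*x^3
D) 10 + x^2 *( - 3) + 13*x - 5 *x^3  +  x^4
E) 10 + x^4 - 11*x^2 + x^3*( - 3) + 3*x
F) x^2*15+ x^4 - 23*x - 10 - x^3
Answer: A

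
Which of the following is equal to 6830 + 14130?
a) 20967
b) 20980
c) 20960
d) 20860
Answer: c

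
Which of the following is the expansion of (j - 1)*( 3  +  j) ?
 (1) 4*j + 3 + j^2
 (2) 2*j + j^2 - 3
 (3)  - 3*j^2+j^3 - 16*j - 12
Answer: 2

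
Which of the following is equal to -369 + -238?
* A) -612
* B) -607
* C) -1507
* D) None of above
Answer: B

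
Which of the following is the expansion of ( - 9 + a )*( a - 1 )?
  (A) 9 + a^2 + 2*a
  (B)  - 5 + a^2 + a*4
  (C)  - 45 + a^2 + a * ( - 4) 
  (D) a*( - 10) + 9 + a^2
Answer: D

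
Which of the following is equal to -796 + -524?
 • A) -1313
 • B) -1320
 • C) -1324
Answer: B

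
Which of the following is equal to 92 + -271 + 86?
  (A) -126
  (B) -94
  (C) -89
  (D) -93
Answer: D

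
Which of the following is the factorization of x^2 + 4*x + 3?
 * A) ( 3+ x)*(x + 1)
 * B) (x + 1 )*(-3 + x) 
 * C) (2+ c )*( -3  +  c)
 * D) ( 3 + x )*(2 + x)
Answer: A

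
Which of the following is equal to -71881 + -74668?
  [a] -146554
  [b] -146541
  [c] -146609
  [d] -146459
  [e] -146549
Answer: e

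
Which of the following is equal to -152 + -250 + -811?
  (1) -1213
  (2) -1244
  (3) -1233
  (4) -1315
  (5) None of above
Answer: 1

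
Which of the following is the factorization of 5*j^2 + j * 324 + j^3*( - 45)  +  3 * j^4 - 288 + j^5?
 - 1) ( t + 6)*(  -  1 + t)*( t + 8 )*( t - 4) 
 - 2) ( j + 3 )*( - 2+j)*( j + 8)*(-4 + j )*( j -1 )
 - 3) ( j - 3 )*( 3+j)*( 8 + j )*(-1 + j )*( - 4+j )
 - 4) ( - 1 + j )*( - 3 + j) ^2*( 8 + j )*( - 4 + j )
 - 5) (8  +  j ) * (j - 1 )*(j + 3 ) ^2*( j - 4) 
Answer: 3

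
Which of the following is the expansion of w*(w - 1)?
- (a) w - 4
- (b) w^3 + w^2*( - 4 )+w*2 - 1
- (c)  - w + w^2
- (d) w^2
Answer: c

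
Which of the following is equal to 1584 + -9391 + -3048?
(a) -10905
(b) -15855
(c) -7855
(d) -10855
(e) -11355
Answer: d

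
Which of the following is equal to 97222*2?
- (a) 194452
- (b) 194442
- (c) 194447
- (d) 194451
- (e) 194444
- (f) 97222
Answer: e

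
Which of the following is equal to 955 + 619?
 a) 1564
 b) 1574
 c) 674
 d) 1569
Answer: b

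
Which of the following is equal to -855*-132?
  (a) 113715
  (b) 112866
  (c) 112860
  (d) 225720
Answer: c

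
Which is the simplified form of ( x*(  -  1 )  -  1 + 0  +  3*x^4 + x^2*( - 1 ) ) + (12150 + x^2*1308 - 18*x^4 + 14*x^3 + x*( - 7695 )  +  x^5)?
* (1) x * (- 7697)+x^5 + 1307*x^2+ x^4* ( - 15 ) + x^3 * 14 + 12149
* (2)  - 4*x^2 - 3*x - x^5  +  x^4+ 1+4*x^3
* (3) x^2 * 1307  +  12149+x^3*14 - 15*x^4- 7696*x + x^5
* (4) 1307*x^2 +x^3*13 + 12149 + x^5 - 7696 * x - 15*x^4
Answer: 3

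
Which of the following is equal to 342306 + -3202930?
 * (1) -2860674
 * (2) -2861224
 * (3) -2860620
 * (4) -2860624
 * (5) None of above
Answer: 4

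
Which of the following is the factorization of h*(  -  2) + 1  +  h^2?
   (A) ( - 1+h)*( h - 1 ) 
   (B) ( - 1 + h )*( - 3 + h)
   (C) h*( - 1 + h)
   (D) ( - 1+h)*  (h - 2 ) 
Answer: A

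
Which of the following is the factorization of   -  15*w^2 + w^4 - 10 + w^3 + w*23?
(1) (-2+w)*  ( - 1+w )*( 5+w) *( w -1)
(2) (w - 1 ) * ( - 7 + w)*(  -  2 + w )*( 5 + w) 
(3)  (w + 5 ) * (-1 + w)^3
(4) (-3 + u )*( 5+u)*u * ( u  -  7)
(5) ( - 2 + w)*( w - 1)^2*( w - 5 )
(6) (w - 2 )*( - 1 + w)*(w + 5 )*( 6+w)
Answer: 1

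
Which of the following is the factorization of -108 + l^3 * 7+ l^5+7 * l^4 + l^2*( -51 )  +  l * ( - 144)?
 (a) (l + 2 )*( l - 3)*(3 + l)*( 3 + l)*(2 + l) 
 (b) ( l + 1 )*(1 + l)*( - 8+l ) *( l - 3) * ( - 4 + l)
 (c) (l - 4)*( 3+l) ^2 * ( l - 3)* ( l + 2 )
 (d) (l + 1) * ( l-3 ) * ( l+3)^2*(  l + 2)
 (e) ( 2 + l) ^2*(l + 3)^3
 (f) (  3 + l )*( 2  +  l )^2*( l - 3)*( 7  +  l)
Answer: a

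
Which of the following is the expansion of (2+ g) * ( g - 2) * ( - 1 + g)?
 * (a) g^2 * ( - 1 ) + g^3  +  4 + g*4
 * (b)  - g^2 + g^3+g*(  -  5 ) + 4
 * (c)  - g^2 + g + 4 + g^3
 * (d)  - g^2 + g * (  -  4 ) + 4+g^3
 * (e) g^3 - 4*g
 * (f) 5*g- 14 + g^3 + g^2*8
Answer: d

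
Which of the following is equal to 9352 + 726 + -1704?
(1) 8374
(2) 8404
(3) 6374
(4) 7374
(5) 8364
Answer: 1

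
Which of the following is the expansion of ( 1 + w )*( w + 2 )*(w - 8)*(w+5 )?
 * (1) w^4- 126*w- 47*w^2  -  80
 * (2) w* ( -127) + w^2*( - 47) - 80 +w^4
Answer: 1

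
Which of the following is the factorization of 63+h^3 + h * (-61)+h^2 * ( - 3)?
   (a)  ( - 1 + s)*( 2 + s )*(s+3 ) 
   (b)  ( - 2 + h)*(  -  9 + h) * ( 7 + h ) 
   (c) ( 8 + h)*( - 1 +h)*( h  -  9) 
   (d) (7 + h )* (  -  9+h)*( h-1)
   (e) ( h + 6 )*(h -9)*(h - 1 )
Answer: d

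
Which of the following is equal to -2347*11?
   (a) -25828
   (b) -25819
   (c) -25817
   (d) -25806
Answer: c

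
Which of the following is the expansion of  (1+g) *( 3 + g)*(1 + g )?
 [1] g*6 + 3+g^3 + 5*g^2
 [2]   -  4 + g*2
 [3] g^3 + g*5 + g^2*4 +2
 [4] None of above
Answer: 4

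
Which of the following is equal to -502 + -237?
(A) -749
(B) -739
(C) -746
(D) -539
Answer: B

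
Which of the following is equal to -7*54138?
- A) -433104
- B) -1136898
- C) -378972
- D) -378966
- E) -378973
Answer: D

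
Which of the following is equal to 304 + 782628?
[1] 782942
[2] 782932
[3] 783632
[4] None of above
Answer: 2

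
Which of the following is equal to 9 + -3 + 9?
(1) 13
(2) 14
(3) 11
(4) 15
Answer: 4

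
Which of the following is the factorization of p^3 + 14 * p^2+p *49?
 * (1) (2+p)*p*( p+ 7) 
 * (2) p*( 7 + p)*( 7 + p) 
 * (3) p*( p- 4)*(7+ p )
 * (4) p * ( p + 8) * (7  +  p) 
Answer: 2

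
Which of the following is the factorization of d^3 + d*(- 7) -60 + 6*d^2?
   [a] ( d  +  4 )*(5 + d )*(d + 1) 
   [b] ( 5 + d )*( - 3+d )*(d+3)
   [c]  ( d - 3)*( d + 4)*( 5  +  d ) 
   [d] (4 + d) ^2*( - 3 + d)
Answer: c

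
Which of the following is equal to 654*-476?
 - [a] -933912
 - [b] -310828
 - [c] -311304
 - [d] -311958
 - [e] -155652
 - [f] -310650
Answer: c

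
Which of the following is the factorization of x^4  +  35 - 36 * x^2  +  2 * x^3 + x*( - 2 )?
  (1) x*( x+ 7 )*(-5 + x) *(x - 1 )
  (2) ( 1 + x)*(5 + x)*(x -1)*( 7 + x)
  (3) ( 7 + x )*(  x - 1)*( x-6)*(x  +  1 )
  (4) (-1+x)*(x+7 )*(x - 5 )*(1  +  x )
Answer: 4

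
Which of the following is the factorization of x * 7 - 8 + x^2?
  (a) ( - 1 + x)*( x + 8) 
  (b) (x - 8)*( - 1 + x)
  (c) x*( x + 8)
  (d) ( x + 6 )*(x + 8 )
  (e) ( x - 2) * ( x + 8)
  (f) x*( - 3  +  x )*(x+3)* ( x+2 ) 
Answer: a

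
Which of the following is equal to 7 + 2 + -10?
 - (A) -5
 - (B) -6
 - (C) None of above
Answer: C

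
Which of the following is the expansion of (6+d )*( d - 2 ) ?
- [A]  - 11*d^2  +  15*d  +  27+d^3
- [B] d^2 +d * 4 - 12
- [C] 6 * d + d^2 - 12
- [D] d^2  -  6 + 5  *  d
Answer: B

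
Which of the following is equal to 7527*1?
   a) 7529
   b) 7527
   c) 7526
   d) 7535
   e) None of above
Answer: b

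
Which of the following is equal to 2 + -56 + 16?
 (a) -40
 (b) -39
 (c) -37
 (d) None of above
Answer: d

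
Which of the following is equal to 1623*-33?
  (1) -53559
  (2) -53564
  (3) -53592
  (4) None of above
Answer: 1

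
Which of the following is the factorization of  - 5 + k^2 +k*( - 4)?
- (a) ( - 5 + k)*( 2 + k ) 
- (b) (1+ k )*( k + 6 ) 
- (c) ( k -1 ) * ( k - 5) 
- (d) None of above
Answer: d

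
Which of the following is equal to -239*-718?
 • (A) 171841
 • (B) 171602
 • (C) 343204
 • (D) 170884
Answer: B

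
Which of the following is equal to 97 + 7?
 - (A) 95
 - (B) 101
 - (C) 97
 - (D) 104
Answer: D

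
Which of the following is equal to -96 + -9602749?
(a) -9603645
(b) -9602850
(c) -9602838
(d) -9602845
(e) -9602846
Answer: d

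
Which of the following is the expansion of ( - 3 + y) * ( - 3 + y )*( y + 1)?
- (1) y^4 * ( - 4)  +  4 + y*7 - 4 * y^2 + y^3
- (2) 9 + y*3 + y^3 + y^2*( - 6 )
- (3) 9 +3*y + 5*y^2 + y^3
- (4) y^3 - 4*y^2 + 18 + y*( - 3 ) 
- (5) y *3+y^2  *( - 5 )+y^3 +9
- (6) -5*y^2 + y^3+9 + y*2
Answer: 5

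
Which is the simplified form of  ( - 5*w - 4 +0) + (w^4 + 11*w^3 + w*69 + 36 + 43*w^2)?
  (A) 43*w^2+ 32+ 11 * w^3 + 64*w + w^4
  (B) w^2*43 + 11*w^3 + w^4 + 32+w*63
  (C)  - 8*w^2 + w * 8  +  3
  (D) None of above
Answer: A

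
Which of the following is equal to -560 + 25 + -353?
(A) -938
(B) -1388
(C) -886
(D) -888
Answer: D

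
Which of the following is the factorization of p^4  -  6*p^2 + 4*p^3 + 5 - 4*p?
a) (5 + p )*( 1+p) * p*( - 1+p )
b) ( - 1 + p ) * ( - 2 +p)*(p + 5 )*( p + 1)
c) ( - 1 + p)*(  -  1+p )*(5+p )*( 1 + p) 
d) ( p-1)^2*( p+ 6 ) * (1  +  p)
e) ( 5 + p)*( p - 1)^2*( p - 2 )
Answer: c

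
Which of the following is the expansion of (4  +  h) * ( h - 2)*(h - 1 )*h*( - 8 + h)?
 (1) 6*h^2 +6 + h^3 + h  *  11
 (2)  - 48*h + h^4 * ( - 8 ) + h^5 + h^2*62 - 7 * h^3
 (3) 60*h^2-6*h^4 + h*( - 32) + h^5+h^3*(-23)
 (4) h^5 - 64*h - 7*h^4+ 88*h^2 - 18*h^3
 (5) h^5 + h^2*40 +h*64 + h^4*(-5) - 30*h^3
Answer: 4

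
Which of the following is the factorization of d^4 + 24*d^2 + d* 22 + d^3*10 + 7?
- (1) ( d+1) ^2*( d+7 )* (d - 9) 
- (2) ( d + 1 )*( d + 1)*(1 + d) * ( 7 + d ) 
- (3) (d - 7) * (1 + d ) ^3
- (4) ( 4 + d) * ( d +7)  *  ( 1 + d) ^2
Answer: 2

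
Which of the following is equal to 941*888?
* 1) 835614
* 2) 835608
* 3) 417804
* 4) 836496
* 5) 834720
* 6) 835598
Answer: 2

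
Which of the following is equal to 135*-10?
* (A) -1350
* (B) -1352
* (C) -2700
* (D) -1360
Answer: A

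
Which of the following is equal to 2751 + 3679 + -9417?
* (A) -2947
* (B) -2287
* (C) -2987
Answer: C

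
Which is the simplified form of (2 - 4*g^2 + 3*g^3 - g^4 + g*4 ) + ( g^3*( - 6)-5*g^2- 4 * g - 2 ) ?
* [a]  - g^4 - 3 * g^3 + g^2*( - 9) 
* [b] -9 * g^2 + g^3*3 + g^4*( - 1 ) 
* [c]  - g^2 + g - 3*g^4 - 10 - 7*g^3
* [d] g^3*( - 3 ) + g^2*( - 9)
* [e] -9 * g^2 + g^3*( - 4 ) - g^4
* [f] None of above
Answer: a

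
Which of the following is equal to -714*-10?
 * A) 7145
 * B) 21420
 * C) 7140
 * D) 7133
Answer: C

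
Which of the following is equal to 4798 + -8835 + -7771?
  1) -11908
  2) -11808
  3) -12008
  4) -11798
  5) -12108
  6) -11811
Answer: 2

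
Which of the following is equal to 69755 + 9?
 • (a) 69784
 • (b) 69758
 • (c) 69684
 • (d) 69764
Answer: d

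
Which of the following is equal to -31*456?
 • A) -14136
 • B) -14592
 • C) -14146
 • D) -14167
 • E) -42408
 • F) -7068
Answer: A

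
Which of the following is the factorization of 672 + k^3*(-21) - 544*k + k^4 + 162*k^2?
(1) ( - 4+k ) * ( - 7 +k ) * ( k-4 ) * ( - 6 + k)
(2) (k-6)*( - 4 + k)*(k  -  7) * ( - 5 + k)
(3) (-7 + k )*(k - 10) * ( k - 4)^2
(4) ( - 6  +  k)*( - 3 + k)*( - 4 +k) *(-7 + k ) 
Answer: 1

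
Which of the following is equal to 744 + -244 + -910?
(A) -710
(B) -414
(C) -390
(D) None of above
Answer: D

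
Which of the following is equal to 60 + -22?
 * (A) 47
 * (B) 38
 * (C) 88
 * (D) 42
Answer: B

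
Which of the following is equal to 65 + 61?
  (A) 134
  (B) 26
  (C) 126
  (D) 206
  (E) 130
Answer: C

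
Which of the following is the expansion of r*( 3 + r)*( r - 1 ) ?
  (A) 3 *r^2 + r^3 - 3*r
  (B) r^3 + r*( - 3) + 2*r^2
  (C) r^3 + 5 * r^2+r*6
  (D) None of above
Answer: B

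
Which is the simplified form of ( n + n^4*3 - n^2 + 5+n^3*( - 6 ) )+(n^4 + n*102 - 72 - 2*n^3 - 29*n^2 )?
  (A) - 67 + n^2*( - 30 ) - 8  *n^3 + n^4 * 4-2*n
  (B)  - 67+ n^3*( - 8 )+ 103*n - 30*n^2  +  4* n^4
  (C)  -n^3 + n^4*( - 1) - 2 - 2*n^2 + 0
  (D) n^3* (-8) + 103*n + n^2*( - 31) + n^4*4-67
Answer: B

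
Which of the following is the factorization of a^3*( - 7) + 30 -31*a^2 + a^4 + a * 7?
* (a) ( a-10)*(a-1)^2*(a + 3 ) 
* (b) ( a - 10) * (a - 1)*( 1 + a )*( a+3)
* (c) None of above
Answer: b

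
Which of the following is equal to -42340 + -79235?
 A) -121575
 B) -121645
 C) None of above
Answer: A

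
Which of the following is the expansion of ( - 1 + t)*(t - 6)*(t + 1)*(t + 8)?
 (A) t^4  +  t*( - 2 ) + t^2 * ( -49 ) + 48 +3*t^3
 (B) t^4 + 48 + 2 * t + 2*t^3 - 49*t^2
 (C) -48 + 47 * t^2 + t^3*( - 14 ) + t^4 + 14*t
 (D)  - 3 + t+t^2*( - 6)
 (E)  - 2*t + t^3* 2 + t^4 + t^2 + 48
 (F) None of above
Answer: F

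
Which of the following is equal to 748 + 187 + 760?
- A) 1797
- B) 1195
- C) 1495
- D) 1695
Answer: D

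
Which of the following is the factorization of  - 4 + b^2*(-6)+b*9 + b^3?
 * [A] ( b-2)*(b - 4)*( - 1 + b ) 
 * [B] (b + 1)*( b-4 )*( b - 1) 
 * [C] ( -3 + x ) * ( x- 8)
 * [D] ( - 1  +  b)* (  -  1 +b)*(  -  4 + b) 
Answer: D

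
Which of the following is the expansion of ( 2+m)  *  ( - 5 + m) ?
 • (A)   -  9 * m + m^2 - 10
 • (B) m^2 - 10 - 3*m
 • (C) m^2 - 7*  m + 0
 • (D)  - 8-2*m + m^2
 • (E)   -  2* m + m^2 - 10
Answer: B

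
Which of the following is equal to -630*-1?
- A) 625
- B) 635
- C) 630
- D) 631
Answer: C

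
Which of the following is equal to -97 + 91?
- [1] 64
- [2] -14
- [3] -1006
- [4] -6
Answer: 4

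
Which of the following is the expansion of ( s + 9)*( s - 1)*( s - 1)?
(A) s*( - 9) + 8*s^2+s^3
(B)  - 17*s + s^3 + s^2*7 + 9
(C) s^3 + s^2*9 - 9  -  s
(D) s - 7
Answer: B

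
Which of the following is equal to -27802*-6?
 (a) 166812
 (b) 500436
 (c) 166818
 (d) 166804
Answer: a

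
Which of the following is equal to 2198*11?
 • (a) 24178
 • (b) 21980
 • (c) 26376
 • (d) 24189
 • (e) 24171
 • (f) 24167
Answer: a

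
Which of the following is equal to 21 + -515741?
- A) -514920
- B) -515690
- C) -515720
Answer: C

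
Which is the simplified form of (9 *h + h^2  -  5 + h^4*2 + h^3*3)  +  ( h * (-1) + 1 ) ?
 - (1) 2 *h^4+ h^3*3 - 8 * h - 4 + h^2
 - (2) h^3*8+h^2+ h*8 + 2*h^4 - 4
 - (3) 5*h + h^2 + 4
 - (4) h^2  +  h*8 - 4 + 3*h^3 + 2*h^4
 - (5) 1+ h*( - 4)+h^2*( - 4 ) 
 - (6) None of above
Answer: 4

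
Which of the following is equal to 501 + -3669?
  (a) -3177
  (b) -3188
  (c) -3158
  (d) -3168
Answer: d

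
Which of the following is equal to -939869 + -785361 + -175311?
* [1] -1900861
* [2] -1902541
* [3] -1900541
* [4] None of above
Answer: 3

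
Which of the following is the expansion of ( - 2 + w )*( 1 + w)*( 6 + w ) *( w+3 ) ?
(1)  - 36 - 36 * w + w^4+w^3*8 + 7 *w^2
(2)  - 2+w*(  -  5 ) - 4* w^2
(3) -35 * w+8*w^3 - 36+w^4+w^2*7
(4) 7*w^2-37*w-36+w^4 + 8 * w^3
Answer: 1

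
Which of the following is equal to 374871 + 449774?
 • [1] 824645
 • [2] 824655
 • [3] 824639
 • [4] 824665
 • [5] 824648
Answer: 1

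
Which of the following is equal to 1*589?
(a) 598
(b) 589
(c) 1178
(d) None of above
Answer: b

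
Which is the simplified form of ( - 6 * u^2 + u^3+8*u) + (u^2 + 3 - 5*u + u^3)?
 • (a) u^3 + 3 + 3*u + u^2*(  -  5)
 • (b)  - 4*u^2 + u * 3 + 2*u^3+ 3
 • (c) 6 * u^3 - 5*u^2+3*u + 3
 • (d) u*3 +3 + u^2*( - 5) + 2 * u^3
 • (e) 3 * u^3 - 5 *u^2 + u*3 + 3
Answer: d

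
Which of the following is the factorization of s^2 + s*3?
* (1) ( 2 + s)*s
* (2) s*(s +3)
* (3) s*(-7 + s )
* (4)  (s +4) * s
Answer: 2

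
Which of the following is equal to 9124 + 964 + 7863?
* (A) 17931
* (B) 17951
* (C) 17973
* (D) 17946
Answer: B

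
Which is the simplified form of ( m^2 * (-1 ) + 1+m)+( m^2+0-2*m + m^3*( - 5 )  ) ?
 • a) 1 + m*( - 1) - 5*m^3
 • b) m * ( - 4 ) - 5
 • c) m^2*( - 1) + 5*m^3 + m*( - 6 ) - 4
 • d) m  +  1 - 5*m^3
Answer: a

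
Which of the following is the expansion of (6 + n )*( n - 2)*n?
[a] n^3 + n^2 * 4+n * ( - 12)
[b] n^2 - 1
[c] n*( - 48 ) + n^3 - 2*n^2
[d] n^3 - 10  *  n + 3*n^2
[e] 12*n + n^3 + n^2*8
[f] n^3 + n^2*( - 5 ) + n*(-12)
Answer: a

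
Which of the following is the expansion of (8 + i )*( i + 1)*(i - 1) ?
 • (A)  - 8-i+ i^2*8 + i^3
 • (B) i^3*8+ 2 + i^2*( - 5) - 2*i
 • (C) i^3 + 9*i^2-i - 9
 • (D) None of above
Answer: A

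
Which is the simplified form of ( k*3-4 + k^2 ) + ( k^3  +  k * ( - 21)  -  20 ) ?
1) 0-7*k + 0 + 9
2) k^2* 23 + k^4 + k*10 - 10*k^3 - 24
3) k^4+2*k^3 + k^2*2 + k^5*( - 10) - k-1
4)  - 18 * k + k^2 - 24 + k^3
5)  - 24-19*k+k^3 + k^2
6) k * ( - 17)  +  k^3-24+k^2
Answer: 4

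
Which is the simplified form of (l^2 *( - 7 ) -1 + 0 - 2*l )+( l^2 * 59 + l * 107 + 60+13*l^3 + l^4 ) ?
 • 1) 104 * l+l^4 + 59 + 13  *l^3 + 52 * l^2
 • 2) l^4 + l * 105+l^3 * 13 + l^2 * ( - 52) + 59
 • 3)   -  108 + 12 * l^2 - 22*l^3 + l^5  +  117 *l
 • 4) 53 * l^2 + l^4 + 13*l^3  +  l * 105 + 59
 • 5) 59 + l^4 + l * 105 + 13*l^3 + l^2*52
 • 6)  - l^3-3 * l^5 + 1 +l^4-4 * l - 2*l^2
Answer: 5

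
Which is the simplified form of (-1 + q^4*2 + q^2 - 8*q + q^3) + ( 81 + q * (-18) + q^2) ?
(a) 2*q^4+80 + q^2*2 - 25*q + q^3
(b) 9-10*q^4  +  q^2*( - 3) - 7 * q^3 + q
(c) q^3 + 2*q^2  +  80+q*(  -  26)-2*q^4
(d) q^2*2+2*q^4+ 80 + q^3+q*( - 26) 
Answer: d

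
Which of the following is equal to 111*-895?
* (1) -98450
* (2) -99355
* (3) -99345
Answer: 3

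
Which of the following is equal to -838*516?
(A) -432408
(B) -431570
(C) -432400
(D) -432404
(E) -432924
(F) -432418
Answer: A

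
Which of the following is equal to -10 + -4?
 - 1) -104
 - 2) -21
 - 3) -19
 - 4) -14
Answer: 4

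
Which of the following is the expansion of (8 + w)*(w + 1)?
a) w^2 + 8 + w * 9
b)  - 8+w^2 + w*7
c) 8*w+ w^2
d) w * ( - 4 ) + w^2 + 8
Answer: a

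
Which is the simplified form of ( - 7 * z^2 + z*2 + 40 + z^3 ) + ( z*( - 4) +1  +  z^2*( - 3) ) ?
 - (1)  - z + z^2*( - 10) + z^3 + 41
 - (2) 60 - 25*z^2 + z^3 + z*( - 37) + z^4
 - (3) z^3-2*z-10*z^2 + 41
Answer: 3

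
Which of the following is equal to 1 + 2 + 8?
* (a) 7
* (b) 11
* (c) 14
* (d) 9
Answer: b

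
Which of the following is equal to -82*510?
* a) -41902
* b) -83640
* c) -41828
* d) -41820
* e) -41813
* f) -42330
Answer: d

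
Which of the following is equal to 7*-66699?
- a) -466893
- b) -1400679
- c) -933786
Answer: a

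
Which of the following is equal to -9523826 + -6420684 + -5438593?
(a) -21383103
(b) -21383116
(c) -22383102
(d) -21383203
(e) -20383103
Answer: a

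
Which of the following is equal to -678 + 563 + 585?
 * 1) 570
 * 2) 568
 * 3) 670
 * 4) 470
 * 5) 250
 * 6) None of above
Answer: 4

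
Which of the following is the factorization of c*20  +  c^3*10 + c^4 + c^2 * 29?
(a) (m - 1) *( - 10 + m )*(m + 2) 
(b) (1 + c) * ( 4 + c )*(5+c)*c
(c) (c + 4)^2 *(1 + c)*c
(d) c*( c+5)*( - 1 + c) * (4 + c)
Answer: b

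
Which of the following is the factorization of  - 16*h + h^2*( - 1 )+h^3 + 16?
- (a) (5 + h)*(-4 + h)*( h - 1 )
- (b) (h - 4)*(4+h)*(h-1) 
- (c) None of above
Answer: b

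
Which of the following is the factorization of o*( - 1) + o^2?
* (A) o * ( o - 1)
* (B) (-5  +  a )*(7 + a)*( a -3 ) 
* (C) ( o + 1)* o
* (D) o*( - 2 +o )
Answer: A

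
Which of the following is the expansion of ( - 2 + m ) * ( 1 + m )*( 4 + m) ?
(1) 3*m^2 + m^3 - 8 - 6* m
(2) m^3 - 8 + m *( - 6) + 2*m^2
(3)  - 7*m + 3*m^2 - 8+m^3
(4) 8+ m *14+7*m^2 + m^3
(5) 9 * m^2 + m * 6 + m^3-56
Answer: 1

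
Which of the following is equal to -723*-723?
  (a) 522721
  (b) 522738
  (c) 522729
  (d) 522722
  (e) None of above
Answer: c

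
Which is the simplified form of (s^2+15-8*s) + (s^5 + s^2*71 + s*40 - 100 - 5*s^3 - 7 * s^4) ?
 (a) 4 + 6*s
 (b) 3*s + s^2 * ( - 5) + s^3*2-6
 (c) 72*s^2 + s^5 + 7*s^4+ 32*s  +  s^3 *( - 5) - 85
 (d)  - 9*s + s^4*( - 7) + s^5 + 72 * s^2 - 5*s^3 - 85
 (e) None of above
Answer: e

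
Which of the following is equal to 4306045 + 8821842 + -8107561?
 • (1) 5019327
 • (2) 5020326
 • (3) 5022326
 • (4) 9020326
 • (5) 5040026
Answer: 2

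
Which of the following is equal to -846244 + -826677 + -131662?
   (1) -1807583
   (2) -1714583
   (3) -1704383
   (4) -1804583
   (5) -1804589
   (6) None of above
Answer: 4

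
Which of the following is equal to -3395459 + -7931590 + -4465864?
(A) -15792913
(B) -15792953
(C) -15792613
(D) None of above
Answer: A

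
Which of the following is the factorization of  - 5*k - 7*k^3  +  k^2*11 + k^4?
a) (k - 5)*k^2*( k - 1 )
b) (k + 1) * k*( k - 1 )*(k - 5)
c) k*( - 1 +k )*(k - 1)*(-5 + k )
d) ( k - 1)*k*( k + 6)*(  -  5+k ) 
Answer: c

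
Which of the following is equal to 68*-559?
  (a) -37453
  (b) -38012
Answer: b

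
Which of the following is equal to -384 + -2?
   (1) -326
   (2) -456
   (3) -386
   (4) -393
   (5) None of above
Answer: 3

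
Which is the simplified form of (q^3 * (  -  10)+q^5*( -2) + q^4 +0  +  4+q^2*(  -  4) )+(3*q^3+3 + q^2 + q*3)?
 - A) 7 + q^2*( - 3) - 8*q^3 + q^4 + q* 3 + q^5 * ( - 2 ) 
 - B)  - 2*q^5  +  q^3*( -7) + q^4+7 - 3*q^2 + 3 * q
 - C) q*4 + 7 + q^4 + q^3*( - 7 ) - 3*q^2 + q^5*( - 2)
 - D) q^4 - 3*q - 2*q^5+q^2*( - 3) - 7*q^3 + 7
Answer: B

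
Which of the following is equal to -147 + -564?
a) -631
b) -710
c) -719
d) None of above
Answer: d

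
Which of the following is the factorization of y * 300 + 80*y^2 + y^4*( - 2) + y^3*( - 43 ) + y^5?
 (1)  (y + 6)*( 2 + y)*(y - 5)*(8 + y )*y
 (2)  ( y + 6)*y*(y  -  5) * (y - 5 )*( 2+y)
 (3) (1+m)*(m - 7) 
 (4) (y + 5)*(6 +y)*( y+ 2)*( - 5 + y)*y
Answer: 2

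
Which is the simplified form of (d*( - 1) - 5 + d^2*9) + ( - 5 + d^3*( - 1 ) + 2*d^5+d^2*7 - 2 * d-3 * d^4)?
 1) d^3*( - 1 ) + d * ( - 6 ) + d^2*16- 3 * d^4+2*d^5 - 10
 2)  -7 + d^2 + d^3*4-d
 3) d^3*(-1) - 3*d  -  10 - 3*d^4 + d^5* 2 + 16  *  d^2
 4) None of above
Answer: 3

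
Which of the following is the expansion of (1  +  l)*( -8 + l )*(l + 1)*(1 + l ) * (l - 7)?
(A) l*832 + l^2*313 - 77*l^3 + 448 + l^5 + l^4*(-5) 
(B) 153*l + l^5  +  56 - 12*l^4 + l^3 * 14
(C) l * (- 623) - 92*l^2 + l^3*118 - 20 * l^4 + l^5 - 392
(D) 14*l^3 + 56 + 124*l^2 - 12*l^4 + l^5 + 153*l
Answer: D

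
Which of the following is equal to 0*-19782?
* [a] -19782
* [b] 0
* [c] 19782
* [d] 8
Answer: b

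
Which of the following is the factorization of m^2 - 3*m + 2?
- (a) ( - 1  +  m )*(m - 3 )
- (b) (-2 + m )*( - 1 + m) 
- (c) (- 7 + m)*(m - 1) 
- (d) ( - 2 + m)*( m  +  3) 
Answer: b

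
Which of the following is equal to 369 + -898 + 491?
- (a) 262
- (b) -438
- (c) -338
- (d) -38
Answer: d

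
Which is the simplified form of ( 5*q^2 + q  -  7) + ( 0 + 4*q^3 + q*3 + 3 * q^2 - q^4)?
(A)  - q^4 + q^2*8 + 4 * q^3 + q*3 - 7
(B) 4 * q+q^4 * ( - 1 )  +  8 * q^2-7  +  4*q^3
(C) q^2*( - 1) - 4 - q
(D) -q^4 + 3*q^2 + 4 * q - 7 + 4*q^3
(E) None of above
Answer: B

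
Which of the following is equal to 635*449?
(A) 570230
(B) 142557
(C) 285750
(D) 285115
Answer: D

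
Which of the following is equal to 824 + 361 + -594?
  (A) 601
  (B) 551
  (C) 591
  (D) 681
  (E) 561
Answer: C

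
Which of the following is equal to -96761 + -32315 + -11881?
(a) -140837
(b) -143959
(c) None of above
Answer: c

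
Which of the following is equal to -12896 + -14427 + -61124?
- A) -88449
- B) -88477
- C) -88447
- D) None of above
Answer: C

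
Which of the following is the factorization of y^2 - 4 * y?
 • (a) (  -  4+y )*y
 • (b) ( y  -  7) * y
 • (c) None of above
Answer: a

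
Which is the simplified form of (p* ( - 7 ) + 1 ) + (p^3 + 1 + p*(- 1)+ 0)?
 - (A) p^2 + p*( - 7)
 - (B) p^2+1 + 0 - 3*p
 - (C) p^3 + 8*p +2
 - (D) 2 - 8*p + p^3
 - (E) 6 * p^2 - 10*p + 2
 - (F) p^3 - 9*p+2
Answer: D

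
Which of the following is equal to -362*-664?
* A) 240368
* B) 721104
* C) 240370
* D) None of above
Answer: A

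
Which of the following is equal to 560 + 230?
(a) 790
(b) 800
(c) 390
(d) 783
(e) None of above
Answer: a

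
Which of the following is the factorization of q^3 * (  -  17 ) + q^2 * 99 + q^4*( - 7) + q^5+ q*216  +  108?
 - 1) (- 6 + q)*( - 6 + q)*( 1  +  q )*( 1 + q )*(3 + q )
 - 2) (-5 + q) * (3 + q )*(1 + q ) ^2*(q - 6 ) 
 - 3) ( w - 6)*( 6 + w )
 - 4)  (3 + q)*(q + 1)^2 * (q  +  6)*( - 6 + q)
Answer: 1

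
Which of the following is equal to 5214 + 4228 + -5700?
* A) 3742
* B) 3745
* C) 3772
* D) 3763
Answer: A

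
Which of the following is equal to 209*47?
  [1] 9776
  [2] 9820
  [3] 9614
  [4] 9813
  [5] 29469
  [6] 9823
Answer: 6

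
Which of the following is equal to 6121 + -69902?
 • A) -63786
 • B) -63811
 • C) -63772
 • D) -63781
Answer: D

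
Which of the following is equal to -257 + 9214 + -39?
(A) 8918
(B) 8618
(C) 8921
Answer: A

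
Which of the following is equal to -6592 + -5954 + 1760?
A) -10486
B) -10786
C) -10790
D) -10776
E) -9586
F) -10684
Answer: B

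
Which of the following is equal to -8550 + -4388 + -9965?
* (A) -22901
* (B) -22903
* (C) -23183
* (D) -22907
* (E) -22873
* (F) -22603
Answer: B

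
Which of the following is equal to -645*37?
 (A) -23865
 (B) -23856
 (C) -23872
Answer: A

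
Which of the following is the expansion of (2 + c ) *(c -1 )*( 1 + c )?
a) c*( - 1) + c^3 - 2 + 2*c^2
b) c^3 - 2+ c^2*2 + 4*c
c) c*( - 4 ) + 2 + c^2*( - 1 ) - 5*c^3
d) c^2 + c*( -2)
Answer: a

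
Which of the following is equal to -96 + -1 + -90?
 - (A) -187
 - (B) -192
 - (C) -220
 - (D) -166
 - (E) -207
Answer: A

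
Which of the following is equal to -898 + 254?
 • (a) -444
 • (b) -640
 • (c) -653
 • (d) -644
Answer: d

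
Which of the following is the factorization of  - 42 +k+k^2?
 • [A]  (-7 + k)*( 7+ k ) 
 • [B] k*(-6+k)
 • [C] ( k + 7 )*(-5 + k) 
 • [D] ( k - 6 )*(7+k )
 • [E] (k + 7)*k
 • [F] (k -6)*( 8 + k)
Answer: D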